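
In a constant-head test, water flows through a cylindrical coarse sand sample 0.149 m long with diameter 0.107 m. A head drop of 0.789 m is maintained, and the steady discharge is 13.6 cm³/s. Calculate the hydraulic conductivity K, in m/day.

24.7

Cross-sectional area A = π·(d/2)² = π × (0.107/2)² = 0.008992 m².
Convert discharge: 13.6 cm³/s = 1.360e-05 m³/s.
Darcy's law rearranged: K = Q·L / (A·Δh) = 1.360e-05 × 0.149 / (0.008992 × 0.789) = 0.0002856 m/s = 24.68 m/day.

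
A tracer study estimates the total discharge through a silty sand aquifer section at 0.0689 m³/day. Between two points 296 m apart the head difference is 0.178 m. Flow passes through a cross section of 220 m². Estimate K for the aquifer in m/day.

0.521

Hydraulic gradient i = Δh / L = 0.178 / 296 = 0.0006014.
From Q = K·A·i, K = Q / (A·i) = 0.0689 / (220.0 × 0.0006014) = 0.5208 m/day.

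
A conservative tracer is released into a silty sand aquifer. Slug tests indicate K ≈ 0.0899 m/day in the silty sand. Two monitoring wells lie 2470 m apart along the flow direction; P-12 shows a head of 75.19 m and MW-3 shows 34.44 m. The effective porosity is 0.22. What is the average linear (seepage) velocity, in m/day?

0.00674

Hydraulic gradient i = (75.19 − 34.44) / 2470 = 40.75 / 2470 = 0.01650.
Darcy flux q = K · i = 0.08990 × 0.01650 = 0.001483 m/day.
Seepage velocity v = q / n_e = 0.001483 / 0.22 = 0.006742 m/day.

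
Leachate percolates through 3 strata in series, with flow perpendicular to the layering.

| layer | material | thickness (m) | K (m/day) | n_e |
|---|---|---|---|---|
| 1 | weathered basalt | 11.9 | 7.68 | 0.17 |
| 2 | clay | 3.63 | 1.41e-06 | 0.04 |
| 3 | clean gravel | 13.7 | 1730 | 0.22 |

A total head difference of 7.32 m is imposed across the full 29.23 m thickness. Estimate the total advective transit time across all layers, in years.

4990

With flow normal to the layers, continuity requires the same specific discharge q through every layer.
Σ(b_i/K_i) = 11.9/7.68 + 3.63/1.41e-06 + 13.7/1730 = 2.574e+06 d.
q = Δh / Σ(b_i/K_i) = 7.32 / 2.574e+06 = 2.843e-06 m/day.
In each layer the seepage velocity is v_i = q/n_i, so the layer transit time is t_i = b_i·n_i / q:
  layer 1 (weathered basalt): t_1 = 11.9 × 0.17 / 2.843e-06 = 7.115e+05 d
  layer 2 (clay): t_2 = 3.63 × 0.04 / 2.843e-06 = 51067 d
  layer 3 (clean gravel): t_3 = 13.7 × 0.22 / 2.843e-06 = 1.060e+06 d
Total t = Σ t_i = 1.823e+06 days = 4990 years.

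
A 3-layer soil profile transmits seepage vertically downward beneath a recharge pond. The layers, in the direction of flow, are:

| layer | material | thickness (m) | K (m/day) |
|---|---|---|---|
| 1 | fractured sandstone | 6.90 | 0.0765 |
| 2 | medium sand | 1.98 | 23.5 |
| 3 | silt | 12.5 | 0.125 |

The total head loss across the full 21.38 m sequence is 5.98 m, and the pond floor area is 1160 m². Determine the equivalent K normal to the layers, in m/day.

0.112

Flow is perpendicular to layering, so the layers act in series and the equivalent K is the thickness-weighted harmonic mean.
Total thickness L = 6.90 + 1.98 + 12.5 = 21.38 m.
Σ(b_i/K_i) = 6.90/0.0765 + 1.98/23.5 + 12.5/0.125 = 190.3 d.
K_eq = L / Σ(b_i/K_i) = 21.38 / 190.3 = 0.1124 m/day.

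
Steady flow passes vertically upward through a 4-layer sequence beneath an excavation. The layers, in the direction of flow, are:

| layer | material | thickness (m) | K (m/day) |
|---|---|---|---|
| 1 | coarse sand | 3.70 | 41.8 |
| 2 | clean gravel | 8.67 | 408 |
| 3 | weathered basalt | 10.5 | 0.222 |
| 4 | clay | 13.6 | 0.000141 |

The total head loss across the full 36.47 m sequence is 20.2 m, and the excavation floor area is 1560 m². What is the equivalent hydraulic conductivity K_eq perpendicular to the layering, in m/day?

Flow is perpendicular to layering, so the layers act in series and the equivalent K is the thickness-weighted harmonic mean.
Total thickness L = 3.70 + 8.67 + 10.5 + 13.6 = 36.47 m.
Σ(b_i/K_i) = 3.70/41.8 + 8.67/408 + 10.5/0.222 + 13.6/0.000141 = 96501 d.
K_eq = L / Σ(b_i/K_i) = 36.47 / 96501 = 0.0003779 m/day.

0.000378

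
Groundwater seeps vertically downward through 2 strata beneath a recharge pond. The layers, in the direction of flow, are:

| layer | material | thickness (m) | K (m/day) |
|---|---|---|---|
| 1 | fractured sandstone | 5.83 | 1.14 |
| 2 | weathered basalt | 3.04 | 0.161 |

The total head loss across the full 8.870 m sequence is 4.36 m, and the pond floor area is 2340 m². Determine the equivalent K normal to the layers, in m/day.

0.370

Flow is perpendicular to layering, so the layers act in series and the equivalent K is the thickness-weighted harmonic mean.
Total thickness L = 5.83 + 3.04 = 8.870 m.
Σ(b_i/K_i) = 5.83/1.14 + 3.04/0.161 = 24.00 d.
K_eq = L / Σ(b_i/K_i) = 8.870 / 24.00 = 0.3696 m/day.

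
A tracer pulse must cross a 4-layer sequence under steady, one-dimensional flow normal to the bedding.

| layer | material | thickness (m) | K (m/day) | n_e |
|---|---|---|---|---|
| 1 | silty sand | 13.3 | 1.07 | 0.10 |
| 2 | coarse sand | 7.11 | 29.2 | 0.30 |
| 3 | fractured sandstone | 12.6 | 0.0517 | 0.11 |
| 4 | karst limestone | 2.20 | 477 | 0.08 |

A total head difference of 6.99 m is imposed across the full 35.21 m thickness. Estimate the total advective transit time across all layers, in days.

With flow normal to the layers, continuity requires the same specific discharge q through every layer.
Σ(b_i/K_i) = 13.3/1.07 + 7.11/29.2 + 12.6/0.0517 + 2.20/477 = 256.4 d.
q = Δh / Σ(b_i/K_i) = 6.99 / 256.4 = 0.02726 m/day.
In each layer the seepage velocity is v_i = q/n_i, so the layer transit time is t_i = b_i·n_i / q:
  layer 1 (silty sand): t_1 = 13.3 × 0.10 / 0.02726 = 48.78 d
  layer 2 (coarse sand): t_2 = 7.11 × 0.30 / 0.02726 = 78.24 d
  layer 3 (fractured sandstone): t_3 = 12.6 × 0.11 / 0.02726 = 50.84 d
  layer 4 (karst limestone): t_4 = 2.20 × 0.08 / 0.02726 = 6.456 d
Total t = Σ t_i = 184.3 days.

184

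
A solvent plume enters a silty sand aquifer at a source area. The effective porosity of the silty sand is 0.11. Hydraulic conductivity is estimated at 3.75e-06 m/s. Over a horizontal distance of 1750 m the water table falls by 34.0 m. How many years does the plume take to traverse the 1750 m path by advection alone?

83.7

Convert K: 3.75e-06 m/s × 86400 = 0.3240 m/day.
Hydraulic gradient i = Δh / L = 34.0 / 1750 = 0.01943.
Darcy flux q = K · i = 0.3240 × 0.01943 = 0.006295 m/day.
Seepage velocity v = q / n_e = 0.006295 / 0.11 = 0.05723 m/day.
Travel time t = L / v = 1750 / 0.05723 = 30581 days = 83.72 years.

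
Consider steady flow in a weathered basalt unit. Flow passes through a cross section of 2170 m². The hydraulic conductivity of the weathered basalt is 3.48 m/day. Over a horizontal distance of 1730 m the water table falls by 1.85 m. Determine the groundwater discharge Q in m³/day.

8.08

Hydraulic gradient i = Δh / L = 1.85 / 1730 = 0.001069.
Darcy's law: Q = K · A · i = 3.480 × 2170 × 0.001069 = 8.075 m³/day.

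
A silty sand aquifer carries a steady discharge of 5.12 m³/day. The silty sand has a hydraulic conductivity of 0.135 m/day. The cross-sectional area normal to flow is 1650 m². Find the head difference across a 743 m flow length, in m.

From Q = K·A·i, i = Q / (K·A) = 5.12 / (0.1350 × 1650) = 0.02299.
Head loss Δh = i · L = 0.02299 × 743 = 17.08 m.

17.1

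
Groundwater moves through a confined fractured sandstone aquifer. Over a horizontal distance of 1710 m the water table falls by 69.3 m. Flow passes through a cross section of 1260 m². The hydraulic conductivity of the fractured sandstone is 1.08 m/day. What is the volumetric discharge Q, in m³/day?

55.1

Hydraulic gradient i = Δh / L = 69.3 / 1710 = 0.04053.
Darcy's law: Q = K · A · i = 1.080 × 1260 × 0.04053 = 55.15 m³/day.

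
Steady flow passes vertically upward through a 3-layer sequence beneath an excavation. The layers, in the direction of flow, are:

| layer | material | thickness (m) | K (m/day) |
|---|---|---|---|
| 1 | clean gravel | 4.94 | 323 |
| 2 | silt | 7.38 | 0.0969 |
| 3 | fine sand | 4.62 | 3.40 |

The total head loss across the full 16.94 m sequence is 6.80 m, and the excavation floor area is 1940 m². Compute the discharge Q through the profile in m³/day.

Flow is perpendicular to layering, so the layers act in series and the equivalent K is the thickness-weighted harmonic mean.
Total thickness L = 4.94 + 7.38 + 4.62 = 16.94 m.
Σ(b_i/K_i) = 4.94/323 + 7.38/0.0969 + 4.62/3.40 = 77.54 d.
K_eq = L / Σ(b_i/K_i) = 16.94 / 77.54 = 0.2185 m/day.
Q = K_eq · A · (Δh/L) = 0.2185 × 1940 × (6.80/16.94) = 170.1 m³/day.

170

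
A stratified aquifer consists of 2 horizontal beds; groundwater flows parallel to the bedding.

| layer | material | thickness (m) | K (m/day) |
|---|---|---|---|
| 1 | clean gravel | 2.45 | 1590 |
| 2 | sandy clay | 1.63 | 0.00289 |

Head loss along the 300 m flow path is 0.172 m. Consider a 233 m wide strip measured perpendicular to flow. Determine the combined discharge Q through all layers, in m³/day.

520

Flow is parallel to layering, so each bed carries its own Darcy discharge and the transmissivities add.
Σ(K_i·b_i) = 1590×2.45 + 0.00289×1.63 = 3896 m²/day.
Hydraulic gradient i = Δh / L = 0.172 / 300 = 0.0005733.
Q = Σ(K_i·b_i) · W · i = 3896 × 233 × 0.0005733 = 520.4 m³/day.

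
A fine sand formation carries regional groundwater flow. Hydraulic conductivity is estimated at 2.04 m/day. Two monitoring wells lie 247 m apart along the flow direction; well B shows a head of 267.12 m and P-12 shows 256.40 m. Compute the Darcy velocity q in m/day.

0.0885

Hydraulic gradient i = (267.12 − 256.40) / 247 = 10.72 / 247 = 0.04340.
Specific discharge q = K · i = 2.040 × 0.04340 = 0.08854 m/day.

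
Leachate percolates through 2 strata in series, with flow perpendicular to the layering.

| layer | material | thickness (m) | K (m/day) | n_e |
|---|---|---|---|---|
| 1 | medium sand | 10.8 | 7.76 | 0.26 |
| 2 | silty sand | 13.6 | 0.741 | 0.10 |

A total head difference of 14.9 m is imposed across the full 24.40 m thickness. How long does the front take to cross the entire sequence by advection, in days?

With flow normal to the layers, continuity requires the same specific discharge q through every layer.
Σ(b_i/K_i) = 10.8/7.76 + 13.6/0.741 = 19.75 d.
q = Δh / Σ(b_i/K_i) = 14.9 / 19.75 = 0.7546 m/day.
In each layer the seepage velocity is v_i = q/n_i, so the layer transit time is t_i = b_i·n_i / q:
  layer 1 (medium sand): t_1 = 10.8 × 0.26 / 0.7546 = 3.721 d
  layer 2 (silty sand): t_2 = 13.6 × 0.10 / 0.7546 = 1.802 d
Total t = Σ t_i = 5.523 days.

5.52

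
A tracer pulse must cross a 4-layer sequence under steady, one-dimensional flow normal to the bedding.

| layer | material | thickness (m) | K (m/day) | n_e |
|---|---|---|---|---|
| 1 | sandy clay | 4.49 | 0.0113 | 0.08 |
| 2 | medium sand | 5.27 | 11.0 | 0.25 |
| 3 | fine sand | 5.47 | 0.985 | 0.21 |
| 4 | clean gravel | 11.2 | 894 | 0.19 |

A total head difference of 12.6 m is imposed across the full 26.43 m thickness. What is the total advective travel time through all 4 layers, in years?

0.434

With flow normal to the layers, continuity requires the same specific discharge q through every layer.
Σ(b_i/K_i) = 4.49/0.0113 + 5.27/11.0 + 5.47/0.985 + 11.2/894 = 403.4 d.
q = Δh / Σ(b_i/K_i) = 12.6 / 403.4 = 0.03124 m/day.
In each layer the seepage velocity is v_i = q/n_i, so the layer transit time is t_i = b_i·n_i / q:
  layer 1 (sandy clay): t_1 = 4.49 × 0.08 / 0.03124 = 11.50 d
  layer 2 (medium sand): t_2 = 5.27 × 0.25 / 0.03124 = 42.18 d
  layer 3 (fine sand): t_3 = 5.47 × 0.21 / 0.03124 = 36.78 d
  layer 4 (clean gravel): t_4 = 11.2 × 0.19 / 0.03124 = 68.13 d
Total t = Σ t_i = 158.6 days = 0.4342 years.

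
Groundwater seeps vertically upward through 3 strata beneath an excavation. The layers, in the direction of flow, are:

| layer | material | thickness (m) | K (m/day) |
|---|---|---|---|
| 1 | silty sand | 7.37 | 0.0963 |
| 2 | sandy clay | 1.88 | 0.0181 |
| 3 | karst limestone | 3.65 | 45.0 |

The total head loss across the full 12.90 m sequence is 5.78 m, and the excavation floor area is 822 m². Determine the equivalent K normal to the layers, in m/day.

Flow is perpendicular to layering, so the layers act in series and the equivalent K is the thickness-weighted harmonic mean.
Total thickness L = 7.37 + 1.88 + 3.65 = 12.90 m.
Σ(b_i/K_i) = 7.37/0.0963 + 1.88/0.0181 + 3.65/45.0 = 180.5 d.
K_eq = L / Σ(b_i/K_i) = 12.90 / 180.5 = 0.07148 m/day.

0.0715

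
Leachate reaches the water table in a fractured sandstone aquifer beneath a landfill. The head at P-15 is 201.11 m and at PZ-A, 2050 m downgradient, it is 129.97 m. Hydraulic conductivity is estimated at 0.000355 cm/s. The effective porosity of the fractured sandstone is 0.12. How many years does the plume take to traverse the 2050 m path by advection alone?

63.3

Convert K: 0.000355 cm/s × 864 = 0.3067 m/day.
Hydraulic gradient i = (201.11 − 129.97) / 2050 = 71.14 / 2050 = 0.03470.
Darcy flux q = K · i = 0.3067 × 0.03470 = 0.01064 m/day.
Seepage velocity v = q / n_e = 0.01064 / 0.12 = 0.08870 m/day.
Travel time t = L / v = 2050 / 0.08870 = 23112 days = 63.28 years.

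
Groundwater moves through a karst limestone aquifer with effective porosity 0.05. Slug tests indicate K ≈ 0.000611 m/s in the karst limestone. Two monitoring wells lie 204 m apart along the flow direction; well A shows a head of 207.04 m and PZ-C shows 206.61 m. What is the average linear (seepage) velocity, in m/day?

Convert K: 0.000611 m/s × 86400 = 52.79 m/day.
Hydraulic gradient i = (207.04 − 206.61) / 204 = 0.43 / 204 = 0.002108.
Darcy flux q = K · i = 52.79 × 0.002108 = 0.1113 m/day.
Seepage velocity v = q / n_e = 0.1113 / 0.05 = 2.225 m/day.

2.23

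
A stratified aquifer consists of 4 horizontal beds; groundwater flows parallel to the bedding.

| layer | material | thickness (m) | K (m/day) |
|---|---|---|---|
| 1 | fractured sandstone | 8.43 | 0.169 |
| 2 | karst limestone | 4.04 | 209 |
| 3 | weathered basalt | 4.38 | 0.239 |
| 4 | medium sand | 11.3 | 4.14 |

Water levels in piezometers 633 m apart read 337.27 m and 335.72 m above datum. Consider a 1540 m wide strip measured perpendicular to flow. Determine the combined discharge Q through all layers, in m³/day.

Flow is parallel to layering, so each bed carries its own Darcy discharge and the transmissivities add.
Σ(K_i·b_i) = 0.169×8.43 + 209×4.04 + 0.239×4.38 + 4.14×11.3 = 893.6 m²/day.
Hydraulic gradient i = (337.27 − 335.72) / 633 = 1.55 / 633 = 0.002449.
Q = Σ(K_i·b_i) · W · i = 893.6 × 1540 × 0.002449 = 3370 m³/day.

3370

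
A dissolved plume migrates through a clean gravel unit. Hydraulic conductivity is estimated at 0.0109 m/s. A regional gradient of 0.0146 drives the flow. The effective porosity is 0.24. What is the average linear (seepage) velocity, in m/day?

57.3

Convert K: 0.0109 m/s × 86400 = 941.8 m/day.
Hydraulic gradient i = 0.0146.
Darcy flux q = K · i = 941.8 × 0.01460 = 13.75 m/day.
Seepage velocity v = q / n_e = 13.75 / 0.24 = 57.29 m/day.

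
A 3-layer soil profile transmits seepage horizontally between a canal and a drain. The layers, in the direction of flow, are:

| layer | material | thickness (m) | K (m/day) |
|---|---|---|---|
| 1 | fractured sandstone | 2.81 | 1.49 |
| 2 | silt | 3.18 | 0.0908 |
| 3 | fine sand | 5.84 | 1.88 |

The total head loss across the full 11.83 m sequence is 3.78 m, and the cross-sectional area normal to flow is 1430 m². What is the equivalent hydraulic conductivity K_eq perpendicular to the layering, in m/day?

0.296

Flow is perpendicular to layering, so the layers act in series and the equivalent K is the thickness-weighted harmonic mean.
Total thickness L = 2.81 + 3.18 + 5.84 = 11.83 m.
Σ(b_i/K_i) = 2.81/1.49 + 3.18/0.0908 + 5.84/1.88 = 40.01 d.
K_eq = L / Σ(b_i/K_i) = 11.83 / 40.01 = 0.2956 m/day.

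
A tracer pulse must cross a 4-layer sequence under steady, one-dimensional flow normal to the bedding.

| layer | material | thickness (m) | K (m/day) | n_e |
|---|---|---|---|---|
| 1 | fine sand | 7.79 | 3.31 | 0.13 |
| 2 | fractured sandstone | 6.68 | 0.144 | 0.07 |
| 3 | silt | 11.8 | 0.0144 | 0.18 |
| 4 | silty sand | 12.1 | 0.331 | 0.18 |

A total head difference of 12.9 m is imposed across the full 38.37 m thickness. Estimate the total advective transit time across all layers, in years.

1.11

With flow normal to the layers, continuity requires the same specific discharge q through every layer.
Σ(b_i/K_i) = 7.79/3.31 + 6.68/0.144 + 11.8/0.0144 + 12.1/0.331 = 904.7 d.
q = Δh / Σ(b_i/K_i) = 12.9 / 904.7 = 0.01426 m/day.
In each layer the seepage velocity is v_i = q/n_i, so the layer transit time is t_i = b_i·n_i / q:
  layer 1 (fine sand): t_1 = 7.79 × 0.13 / 0.01426 = 71.03 d
  layer 2 (fractured sandstone): t_2 = 6.68 × 0.07 / 0.01426 = 32.80 d
  layer 3 (silt): t_3 = 11.8 × 0.18 / 0.01426 = 149.0 d
  layer 4 (silty sand): t_4 = 12.1 × 0.18 / 0.01426 = 152.8 d
Total t = Σ t_i = 405.5 days = 1.110 years.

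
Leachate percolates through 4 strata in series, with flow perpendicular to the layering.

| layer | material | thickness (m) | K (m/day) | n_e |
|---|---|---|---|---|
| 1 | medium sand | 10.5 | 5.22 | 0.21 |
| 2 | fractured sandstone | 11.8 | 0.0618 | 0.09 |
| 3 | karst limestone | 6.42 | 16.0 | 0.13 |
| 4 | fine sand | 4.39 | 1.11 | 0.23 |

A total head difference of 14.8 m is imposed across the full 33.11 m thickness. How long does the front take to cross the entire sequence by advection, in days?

With flow normal to the layers, continuity requires the same specific discharge q through every layer.
Σ(b_i/K_i) = 10.5/5.22 + 11.8/0.0618 + 6.42/16.0 + 4.39/1.11 = 197.3 d.
q = Δh / Σ(b_i/K_i) = 14.8 / 197.3 = 0.07501 m/day.
In each layer the seepage velocity is v_i = q/n_i, so the layer transit time is t_i = b_i·n_i / q:
  layer 1 (medium sand): t_1 = 10.5 × 0.21 / 0.07501 = 29.40 d
  layer 2 (fractured sandstone): t_2 = 11.8 × 0.09 / 0.07501 = 14.16 d
  layer 3 (karst limestone): t_3 = 6.42 × 0.13 / 0.07501 = 11.13 d
  layer 4 (fine sand): t_4 = 4.39 × 0.23 / 0.07501 = 13.46 d
Total t = Σ t_i = 68.14 days.

68.1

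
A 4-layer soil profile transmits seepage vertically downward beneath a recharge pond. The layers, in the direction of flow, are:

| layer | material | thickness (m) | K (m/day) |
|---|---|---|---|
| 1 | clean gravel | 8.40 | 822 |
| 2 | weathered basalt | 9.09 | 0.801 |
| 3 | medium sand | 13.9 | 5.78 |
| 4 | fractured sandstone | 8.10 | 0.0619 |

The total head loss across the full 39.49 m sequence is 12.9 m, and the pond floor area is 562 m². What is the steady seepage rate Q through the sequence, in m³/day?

Flow is perpendicular to layering, so the layers act in series and the equivalent K is the thickness-weighted harmonic mean.
Total thickness L = 8.40 + 9.09 + 13.9 + 8.10 = 39.49 m.
Σ(b_i/K_i) = 8.40/822 + 9.09/0.801 + 13.9/5.78 + 8.10/0.0619 = 144.6 d.
K_eq = L / Σ(b_i/K_i) = 39.49 / 144.6 = 0.2731 m/day.
Q = K_eq · A · (Δh/L) = 0.2731 × 562 × (12.9/39.49) = 50.13 m³/day.

50.1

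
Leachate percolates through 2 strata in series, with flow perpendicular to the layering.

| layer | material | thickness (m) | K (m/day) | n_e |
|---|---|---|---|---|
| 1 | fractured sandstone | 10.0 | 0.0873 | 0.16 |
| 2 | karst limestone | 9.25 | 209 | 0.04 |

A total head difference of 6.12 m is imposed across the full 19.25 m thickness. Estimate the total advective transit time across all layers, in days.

36.9

With flow normal to the layers, continuity requires the same specific discharge q through every layer.
Σ(b_i/K_i) = 10.0/0.0873 + 9.25/209 = 114.6 d.
q = Δh / Σ(b_i/K_i) = 6.12 / 114.6 = 0.05341 m/day.
In each layer the seepage velocity is v_i = q/n_i, so the layer transit time is t_i = b_i·n_i / q:
  layer 1 (fractured sandstone): t_1 = 10.0 × 0.16 / 0.05341 = 29.96 d
  layer 2 (karst limestone): t_2 = 9.25 × 0.04 / 0.05341 = 6.928 d
Total t = Σ t_i = 36.89 days.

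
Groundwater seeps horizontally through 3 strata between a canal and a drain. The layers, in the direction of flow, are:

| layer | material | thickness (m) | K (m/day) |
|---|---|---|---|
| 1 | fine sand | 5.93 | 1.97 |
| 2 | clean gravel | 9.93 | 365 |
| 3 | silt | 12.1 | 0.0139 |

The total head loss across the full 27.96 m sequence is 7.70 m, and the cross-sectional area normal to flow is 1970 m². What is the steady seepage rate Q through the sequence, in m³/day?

17.4

Flow is perpendicular to layering, so the layers act in series and the equivalent K is the thickness-weighted harmonic mean.
Total thickness L = 5.93 + 9.93 + 12.1 = 27.96 m.
Σ(b_i/K_i) = 5.93/1.97 + 9.93/365 + 12.1/0.0139 = 873.5 d.
K_eq = L / Σ(b_i/K_i) = 27.96 / 873.5 = 0.03201 m/day.
Q = K_eq · A · (Δh/L) = 0.03201 × 1970 × (7.70/27.96) = 17.36 m³/day.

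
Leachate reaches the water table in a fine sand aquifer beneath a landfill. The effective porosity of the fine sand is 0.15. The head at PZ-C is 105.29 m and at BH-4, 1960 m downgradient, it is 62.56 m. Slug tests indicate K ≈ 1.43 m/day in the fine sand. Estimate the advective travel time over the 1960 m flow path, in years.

25.8

Hydraulic gradient i = (105.29 − 62.56) / 1960 = 42.73 / 1960 = 0.02180.
Darcy flux q = K · i = 1.430 × 0.02180 = 0.03118 m/day.
Seepage velocity v = q / n_e = 0.03118 / 0.15 = 0.2078 m/day.
Travel time t = L / v = 1960 / 0.2078 = 9430 days = 25.82 years.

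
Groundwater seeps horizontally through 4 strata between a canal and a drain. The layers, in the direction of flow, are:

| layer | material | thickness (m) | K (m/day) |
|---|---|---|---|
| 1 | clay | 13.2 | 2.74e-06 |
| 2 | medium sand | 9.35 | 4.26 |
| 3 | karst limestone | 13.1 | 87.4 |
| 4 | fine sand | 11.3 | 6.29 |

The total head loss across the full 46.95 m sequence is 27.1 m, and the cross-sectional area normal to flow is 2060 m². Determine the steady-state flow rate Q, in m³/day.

Flow is perpendicular to layering, so the layers act in series and the equivalent K is the thickness-weighted harmonic mean.
Total thickness L = 13.2 + 9.35 + 13.1 + 11.3 = 46.95 m.
Σ(b_i/K_i) = 13.2/2.74e-06 + 9.35/4.26 + 13.1/87.4 + 11.3/6.29 = 4.818e+06 d.
K_eq = L / Σ(b_i/K_i) = 46.95 / 4.818e+06 = 9.746e-06 m/day.
Q = K_eq · A · (Δh/L) = 9.746e-06 × 2060 × (27.1/46.95) = 0.01159 m³/day.

0.0116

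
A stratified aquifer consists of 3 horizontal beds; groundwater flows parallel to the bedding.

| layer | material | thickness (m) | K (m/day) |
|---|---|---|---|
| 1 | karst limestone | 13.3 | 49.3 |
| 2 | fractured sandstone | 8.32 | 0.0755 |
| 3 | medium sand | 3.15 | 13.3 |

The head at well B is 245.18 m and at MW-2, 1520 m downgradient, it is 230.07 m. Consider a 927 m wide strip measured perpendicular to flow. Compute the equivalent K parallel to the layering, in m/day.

28.2

Flow is parallel to layering, so each bed carries its own Darcy discharge and the transmissivities add.
Σ(K_i·b_i) = 49.3×13.3 + 0.0755×8.32 + 13.3×3.15 = 698.2 m²/day.
Total thickness b = 24.77 m, so K_eq = Σ(K_i·b_i)/b = 28.19 m/day.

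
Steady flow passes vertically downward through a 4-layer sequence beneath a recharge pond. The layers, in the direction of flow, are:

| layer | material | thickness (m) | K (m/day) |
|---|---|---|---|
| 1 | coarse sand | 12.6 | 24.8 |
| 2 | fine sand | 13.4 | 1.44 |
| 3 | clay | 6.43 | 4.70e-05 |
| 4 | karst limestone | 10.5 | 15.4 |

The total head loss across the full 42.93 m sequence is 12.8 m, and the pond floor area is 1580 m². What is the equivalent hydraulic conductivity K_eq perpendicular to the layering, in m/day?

Flow is perpendicular to layering, so the layers act in series and the equivalent K is the thickness-weighted harmonic mean.
Total thickness L = 12.6 + 13.4 + 6.43 + 10.5 = 42.93 m.
Σ(b_i/K_i) = 12.6/24.8 + 13.4/1.44 + 6.43/4.70e-05 + 10.5/15.4 = 1.368e+05 d.
K_eq = L / Σ(b_i/K_i) = 42.93 / 1.368e+05 = 0.0003138 m/day.

0.000314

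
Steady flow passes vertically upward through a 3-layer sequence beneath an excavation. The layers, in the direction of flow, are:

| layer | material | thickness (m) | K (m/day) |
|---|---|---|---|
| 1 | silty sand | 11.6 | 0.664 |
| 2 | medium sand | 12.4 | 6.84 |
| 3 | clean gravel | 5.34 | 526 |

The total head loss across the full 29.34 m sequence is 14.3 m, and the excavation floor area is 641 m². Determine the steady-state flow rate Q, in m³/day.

475

Flow is perpendicular to layering, so the layers act in series and the equivalent K is the thickness-weighted harmonic mean.
Total thickness L = 11.6 + 12.4 + 5.34 = 29.34 m.
Σ(b_i/K_i) = 11.6/0.664 + 12.4/6.84 + 5.34/526 = 19.29 d.
K_eq = L / Σ(b_i/K_i) = 29.34 / 19.29 = 1.521 m/day.
Q = K_eq · A · (Δh/L) = 1.521 × 641 × (14.3/29.34) = 475.1 m³/day.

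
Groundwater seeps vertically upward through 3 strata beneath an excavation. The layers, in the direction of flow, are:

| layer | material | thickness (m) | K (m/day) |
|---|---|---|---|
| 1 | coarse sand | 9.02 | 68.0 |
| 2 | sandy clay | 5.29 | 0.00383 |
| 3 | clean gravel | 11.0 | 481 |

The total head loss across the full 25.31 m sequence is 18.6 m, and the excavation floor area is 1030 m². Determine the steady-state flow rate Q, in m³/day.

13.9

Flow is perpendicular to layering, so the layers act in series and the equivalent K is the thickness-weighted harmonic mean.
Total thickness L = 9.02 + 5.29 + 11.0 = 25.31 m.
Σ(b_i/K_i) = 9.02/68.0 + 5.29/0.00383 + 11.0/481 = 1381 d.
K_eq = L / Σ(b_i/K_i) = 25.31 / 1381 = 0.01832 m/day.
Q = K_eq · A · (Δh/L) = 0.01832 × 1030 × (18.6/25.31) = 13.87 m³/day.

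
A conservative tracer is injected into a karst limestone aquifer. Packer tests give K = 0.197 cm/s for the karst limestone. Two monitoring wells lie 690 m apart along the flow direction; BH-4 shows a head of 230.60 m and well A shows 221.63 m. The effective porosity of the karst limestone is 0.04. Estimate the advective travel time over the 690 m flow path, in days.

12.5

Convert K: 0.197 cm/s × 864 = 170.2 m/day.
Hydraulic gradient i = (230.60 − 221.63) / 690 = 8.97 / 690 = 0.01300.
Darcy flux q = K · i = 170.2 × 0.01300 = 2.213 m/day.
Seepage velocity v = q / n_e = 2.213 / 0.04 = 55.32 m/day.
Travel time t = L / v = 690 / 55.32 = 12.47 days.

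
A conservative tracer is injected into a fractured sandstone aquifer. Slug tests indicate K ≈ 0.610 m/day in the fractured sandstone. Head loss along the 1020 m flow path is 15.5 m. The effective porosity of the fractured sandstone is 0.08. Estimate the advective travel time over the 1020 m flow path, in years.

Hydraulic gradient i = Δh / L = 15.5 / 1020 = 0.01520.
Darcy flux q = K · i = 0.6100 × 0.01520 = 0.009270 m/day.
Seepage velocity v = q / n_e = 0.009270 / 0.08 = 0.1159 m/day.
Travel time t = L / v = 1020 / 0.1159 = 8803 days = 24.10 years.

24.1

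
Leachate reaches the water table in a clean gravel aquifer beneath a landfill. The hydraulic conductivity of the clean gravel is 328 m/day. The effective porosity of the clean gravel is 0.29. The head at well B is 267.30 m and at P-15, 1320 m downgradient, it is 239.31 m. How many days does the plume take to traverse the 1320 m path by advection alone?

Hydraulic gradient i = (267.30 − 239.31) / 1320 = 27.99 / 1320 = 0.02120.
Darcy flux q = K · i = 328.0 × 0.02120 = 6.955 m/day.
Seepage velocity v = q / n_e = 6.955 / 0.29 = 23.98 m/day.
Travel time t = L / v = 1320 / 23.98 = 55.04 days.

55.0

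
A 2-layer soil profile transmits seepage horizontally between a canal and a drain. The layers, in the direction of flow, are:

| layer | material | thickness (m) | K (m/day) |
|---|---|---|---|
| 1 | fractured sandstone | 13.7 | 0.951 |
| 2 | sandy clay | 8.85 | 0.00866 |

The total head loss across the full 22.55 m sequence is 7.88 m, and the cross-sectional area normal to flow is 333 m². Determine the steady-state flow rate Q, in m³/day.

2.53

Flow is perpendicular to layering, so the layers act in series and the equivalent K is the thickness-weighted harmonic mean.
Total thickness L = 13.7 + 8.85 = 22.55 m.
Σ(b_i/K_i) = 13.7/0.951 + 8.85/0.00866 = 1036 d.
K_eq = L / Σ(b_i/K_i) = 22.55 / 1036 = 0.02176 m/day.
Q = K_eq · A · (Δh/L) = 0.02176 × 333 × (7.88/22.55) = 2.532 m³/day.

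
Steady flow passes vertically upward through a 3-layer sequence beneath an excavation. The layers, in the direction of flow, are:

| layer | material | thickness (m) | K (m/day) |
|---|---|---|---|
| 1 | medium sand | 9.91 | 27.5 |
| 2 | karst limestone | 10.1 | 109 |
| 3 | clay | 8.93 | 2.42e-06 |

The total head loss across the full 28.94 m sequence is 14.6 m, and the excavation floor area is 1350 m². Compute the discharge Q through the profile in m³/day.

0.00534

Flow is perpendicular to layering, so the layers act in series and the equivalent K is the thickness-weighted harmonic mean.
Total thickness L = 9.91 + 10.1 + 8.93 = 28.94 m.
Σ(b_i/K_i) = 9.91/27.5 + 10.1/109 + 8.93/2.42e-06 = 3.690e+06 d.
K_eq = L / Σ(b_i/K_i) = 28.94 / 3.690e+06 = 7.843e-06 m/day.
Q = K_eq · A · (Δh/L) = 7.843e-06 × 1350 × (14.6/28.94) = 0.005341 m³/day.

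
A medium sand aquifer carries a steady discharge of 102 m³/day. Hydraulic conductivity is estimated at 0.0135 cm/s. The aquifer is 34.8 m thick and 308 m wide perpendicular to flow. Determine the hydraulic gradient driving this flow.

Convert K: 0.0135 cm/s × 864 = 11.66 m/day.
Cross-sectional area A = 308 × 34.8 = 10718 m².
From Q = K·A·i, i = Q / (K·A) = 102 / (11.66 × 10718) = 0.0008159.

0.000816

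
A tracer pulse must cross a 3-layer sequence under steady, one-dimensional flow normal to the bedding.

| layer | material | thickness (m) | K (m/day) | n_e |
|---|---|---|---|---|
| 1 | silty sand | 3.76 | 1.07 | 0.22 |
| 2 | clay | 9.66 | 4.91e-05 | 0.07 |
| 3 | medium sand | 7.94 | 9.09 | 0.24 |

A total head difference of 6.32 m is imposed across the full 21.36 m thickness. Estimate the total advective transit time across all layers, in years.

With flow normal to the layers, continuity requires the same specific discharge q through every layer.
Σ(b_i/K_i) = 3.76/1.07 + 9.66/4.91e-05 + 7.94/9.09 = 1.967e+05 d.
q = Δh / Σ(b_i/K_i) = 6.32 / 1.967e+05 = 3.212e-05 m/day.
In each layer the seepage velocity is v_i = q/n_i, so the layer transit time is t_i = b_i·n_i / q:
  layer 1 (silty sand): t_1 = 3.76 × 0.22 / 3.212e-05 = 25751 d
  layer 2 (clay): t_2 = 9.66 × 0.07 / 3.212e-05 = 21051 d
  layer 3 (medium sand): t_3 = 7.94 × 0.24 / 3.212e-05 = 59323 d
Total t = Σ t_i = 1.061e+05 days = 290.6 years.

291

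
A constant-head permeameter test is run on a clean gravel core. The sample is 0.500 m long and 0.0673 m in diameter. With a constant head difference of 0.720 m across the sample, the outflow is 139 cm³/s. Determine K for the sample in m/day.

Cross-sectional area A = π·(d/2)² = π × (0.0673/2)² = 0.003557 m².
Convert discharge: 139 cm³/s = 0.0001390 m³/s.
Darcy's law rearranged: K = Q·L / (A·Δh) = 0.0001390 × 0.500 / (0.003557 × 0.720) = 0.02714 m/s = 2344 m/day.

2340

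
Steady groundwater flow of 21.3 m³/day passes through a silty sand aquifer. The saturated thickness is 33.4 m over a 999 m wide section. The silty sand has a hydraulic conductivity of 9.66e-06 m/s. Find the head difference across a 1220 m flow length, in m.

Convert K: 9.66e-06 m/s × 86400 = 0.8346 m/day.
Cross-sectional area A = 999 × 33.4 = 33367 m².
From Q = K·A·i, i = Q / (K·A) = 21.3 / (0.8346 × 33367) = 0.0007649.
Head loss Δh = i · L = 0.0007649 × 1220 = 0.9331 m.

0.933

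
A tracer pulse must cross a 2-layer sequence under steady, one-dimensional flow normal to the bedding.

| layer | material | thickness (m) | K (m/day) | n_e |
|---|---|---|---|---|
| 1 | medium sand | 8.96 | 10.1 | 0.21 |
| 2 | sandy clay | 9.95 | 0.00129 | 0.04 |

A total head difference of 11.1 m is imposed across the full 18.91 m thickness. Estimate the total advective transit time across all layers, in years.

4.34

With flow normal to the layers, continuity requires the same specific discharge q through every layer.
Σ(b_i/K_i) = 8.96/10.1 + 9.95/0.00129 = 7714 d.
q = Δh / Σ(b_i/K_i) = 11.1 / 7714 = 0.001439 m/day.
In each layer the seepage velocity is v_i = q/n_i, so the layer transit time is t_i = b_i·n_i / q:
  layer 1 (medium sand): t_1 = 8.96 × 0.21 / 0.001439 = 1308 d
  layer 2 (sandy clay): t_2 = 9.95 × 0.04 / 0.001439 = 276.6 d
Total t = Σ t_i = 1584 days = 4.337 years.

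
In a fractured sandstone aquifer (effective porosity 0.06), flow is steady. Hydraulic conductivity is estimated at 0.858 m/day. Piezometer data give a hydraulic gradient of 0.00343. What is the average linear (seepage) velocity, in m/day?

0.0490

Hydraulic gradient i = 0.00343.
Darcy flux q = K · i = 0.8580 × 0.003430 = 0.002943 m/day.
Seepage velocity v = q / n_e = 0.002943 / 0.06 = 0.04905 m/day.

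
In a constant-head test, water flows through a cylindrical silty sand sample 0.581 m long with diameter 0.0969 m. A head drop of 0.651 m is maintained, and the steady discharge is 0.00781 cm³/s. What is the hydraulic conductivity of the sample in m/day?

0.0817

Cross-sectional area A = π·(d/2)² = π × (0.0969/2)² = 0.007375 m².
Convert discharge: 0.00781 cm³/s = 7.810e-09 m³/s.
Darcy's law rearranged: K = Q·L / (A·Δh) = 7.810e-09 × 0.581 / (0.007375 × 0.651) = 9.452e-07 m/s = 0.08166 m/day.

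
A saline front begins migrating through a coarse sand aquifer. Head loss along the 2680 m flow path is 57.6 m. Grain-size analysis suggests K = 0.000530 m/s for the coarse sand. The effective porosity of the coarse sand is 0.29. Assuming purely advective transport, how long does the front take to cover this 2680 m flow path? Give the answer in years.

2.16

Convert K: 0.000530 m/s × 86400 = 45.79 m/day.
Hydraulic gradient i = Δh / L = 57.6 / 2680 = 0.02149.
Darcy flux q = K · i = 45.79 × 0.02149 = 0.9842 m/day.
Seepage velocity v = q / n_e = 0.9842 / 0.29 = 3.394 m/day.
Travel time t = L / v = 2680 / 3.394 = 789.7 days = 2.162 years.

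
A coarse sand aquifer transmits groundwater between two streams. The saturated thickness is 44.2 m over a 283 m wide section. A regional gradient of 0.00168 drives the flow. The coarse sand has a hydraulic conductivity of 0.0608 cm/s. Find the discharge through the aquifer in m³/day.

Convert K: 0.0608 cm/s × 864 = 52.53 m/day.
Cross-sectional area A = 283 × 44.2 = 12509 m².
Hydraulic gradient i = 0.00168.
Darcy's law: Q = K · A · i = 52.53 × 12509 × 0.001680 = 1104 m³/day.

1100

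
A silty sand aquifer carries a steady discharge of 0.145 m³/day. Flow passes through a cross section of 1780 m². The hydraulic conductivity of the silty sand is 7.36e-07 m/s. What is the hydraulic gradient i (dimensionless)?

0.00128

Convert K: 7.36e-07 m/s × 86400 = 0.06359 m/day.
From Q = K·A·i, i = Q / (K·A) = 0.145 / (0.06359 × 1780) = 0.001281.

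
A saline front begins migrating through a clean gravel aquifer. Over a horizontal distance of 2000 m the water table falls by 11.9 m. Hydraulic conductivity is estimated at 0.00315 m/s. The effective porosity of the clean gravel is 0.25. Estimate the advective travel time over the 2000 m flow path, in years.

Convert K: 0.00315 m/s × 86400 = 272.2 m/day.
Hydraulic gradient i = Δh / L = 11.9 / 2000 = 0.005950.
Darcy flux q = K · i = 272.2 × 0.005950 = 1.619 m/day.
Seepage velocity v = q / n_e = 1.619 / 0.25 = 6.477 m/day.
Travel time t = L / v = 2000 / 6.477 = 308.8 days = 0.8454 years.

0.845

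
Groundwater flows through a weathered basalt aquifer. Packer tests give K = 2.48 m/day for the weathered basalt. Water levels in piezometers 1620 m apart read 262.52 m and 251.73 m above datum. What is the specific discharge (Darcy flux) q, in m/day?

Hydraulic gradient i = (262.52 − 251.73) / 1620 = 10.79 / 1620 = 0.006660.
Specific discharge q = K · i = 2.480 × 0.006660 = 0.01652 m/day.

0.0165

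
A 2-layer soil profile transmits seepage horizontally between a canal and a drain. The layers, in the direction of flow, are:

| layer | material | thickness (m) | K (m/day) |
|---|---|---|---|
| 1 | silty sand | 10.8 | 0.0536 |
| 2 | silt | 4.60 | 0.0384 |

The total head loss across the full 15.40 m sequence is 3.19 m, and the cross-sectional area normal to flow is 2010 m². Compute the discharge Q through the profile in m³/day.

Flow is perpendicular to layering, so the layers act in series and the equivalent K is the thickness-weighted harmonic mean.
Total thickness L = 10.8 + 4.60 = 15.40 m.
Σ(b_i/K_i) = 10.8/0.0536 + 4.60/0.0384 = 321.3 d.
K_eq = L / Σ(b_i/K_i) = 15.40 / 321.3 = 0.04793 m/day.
Q = K_eq · A · (Δh/L) = 0.04793 × 2010 × (3.19/15.40) = 19.96 m³/day.

20.0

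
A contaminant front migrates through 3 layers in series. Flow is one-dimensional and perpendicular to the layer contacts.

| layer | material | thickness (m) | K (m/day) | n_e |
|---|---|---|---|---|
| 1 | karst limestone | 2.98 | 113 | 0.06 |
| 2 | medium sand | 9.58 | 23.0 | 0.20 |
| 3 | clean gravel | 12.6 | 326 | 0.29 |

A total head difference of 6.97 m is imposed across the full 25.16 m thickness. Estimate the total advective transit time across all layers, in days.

0.397

With flow normal to the layers, continuity requires the same specific discharge q through every layer.
Σ(b_i/K_i) = 2.98/113 + 9.58/23.0 + 12.6/326 = 0.4815 d.
q = Δh / Σ(b_i/K_i) = 6.97 / 0.4815 = 14.47 m/day.
In each layer the seepage velocity is v_i = q/n_i, so the layer transit time is t_i = b_i·n_i / q:
  layer 1 (karst limestone): t_1 = 2.98 × 0.06 / 14.47 = 0.01235 d
  layer 2 (medium sand): t_2 = 9.58 × 0.20 / 14.47 = 0.1324 d
  layer 3 (clean gravel): t_3 = 12.6 × 0.29 / 14.47 = 0.2524 d
Total t = Σ t_i = 0.3972 days.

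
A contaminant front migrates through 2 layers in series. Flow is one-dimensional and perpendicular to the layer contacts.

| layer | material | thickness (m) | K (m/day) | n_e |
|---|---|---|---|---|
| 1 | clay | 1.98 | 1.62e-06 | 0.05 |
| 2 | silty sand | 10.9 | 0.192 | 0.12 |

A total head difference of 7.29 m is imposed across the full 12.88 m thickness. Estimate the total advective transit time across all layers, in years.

646

With flow normal to the layers, continuity requires the same specific discharge q through every layer.
Σ(b_i/K_i) = 1.98/1.62e-06 + 10.9/0.192 = 1.222e+06 d.
q = Δh / Σ(b_i/K_i) = 7.29 / 1.222e+06 = 5.964e-06 m/day.
In each layer the seepage velocity is v_i = q/n_i, so the layer transit time is t_i = b_i·n_i / q:
  layer 1 (clay): t_1 = 1.98 × 0.05 / 5.964e-06 = 16599 d
  layer 2 (silty sand): t_2 = 10.9 × 0.12 / 5.964e-06 = 2.193e+05 d
Total t = Σ t_i = 2.359e+05 days = 645.9 years.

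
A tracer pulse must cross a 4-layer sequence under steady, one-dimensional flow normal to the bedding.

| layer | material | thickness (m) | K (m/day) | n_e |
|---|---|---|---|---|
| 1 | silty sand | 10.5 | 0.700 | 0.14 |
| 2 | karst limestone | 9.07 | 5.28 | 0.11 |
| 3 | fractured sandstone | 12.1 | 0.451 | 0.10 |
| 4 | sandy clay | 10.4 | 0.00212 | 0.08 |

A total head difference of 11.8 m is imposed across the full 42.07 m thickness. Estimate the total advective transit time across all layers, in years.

With flow normal to the layers, continuity requires the same specific discharge q through every layer.
Σ(b_i/K_i) = 10.5/0.700 + 9.07/5.28 + 12.1/0.451 + 10.4/0.00212 = 4949 d.
q = Δh / Σ(b_i/K_i) = 11.8 / 4949 = 0.002384 m/day.
In each layer the seepage velocity is v_i = q/n_i, so the layer transit time is t_i = b_i·n_i / q:
  layer 1 (silty sand): t_1 = 10.5 × 0.14 / 0.002384 = 616.6 d
  layer 2 (karst limestone): t_2 = 9.07 × 0.11 / 0.002384 = 418.5 d
  layer 3 (fractured sandstone): t_3 = 12.1 × 0.10 / 0.002384 = 507.5 d
  layer 4 (sandy clay): t_4 = 10.4 × 0.08 / 0.002384 = 349.0 d
Total t = Σ t_i = 1891 days = 5.179 years.

5.18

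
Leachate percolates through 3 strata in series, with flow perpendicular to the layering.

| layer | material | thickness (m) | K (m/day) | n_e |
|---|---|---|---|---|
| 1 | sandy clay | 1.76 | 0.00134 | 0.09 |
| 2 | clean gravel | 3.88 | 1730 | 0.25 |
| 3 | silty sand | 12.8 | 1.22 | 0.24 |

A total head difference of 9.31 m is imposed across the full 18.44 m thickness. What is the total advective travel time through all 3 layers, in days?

With flow normal to the layers, continuity requires the same specific discharge q through every layer.
Σ(b_i/K_i) = 1.76/0.00134 + 3.88/1730 + 12.8/1.22 = 1324 d.
q = Δh / Σ(b_i/K_i) = 9.31 / 1324 = 0.007032 m/day.
In each layer the seepage velocity is v_i = q/n_i, so the layer transit time is t_i = b_i·n_i / q:
  layer 1 (sandy clay): t_1 = 1.76 × 0.09 / 0.007032 = 22.53 d
  layer 2 (clean gravel): t_2 = 3.88 × 0.25 / 0.007032 = 137.9 d
  layer 3 (silty sand): t_3 = 12.8 × 0.24 / 0.007032 = 436.9 d
Total t = Σ t_i = 597.3 days.

597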